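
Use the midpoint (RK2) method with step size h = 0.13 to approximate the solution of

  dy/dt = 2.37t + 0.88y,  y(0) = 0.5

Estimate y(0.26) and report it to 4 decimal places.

0.7131

Midpoint: k1 = f(t_n, y_n); k2 = f(t_n + h/2, y_n + (h/2)·k1); y_{n+1} = y_n + h·k2.
t=0.000000, y=0.500000:
  k1 = f(0.000000, 0.500000) = 0.440000
  k2 = f(0.065000, 0.528600) = 0.619218
  y ← 0.500000 + 0.13·0.619218 = 0.580498
t=0.130000, y=0.580498:
  k1 = f(0.130000, 0.580498) = 0.818939
  k2 = f(0.195000, 0.633729) = 1.019832
  y ← 0.580498 + 0.13·1.019832 = 0.713076
y(0.26) ≈ 0.7131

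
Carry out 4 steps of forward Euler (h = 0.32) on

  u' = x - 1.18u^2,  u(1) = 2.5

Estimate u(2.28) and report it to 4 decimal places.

Euler: u_{n+1} = u_n + h·f(x_n, u_n).
x=1.000000, u=2.500000: f=-6.375000 → u ← 2.500000 + 0.32·(-6.375000) = 0.460000
x=1.320000, u=0.460000: f=1.070312 → u ← 0.460000 + 0.32·1.070312 = 0.802500
x=1.640000, u=0.802500: f=0.880073 → u ← 0.802500 + 0.32·0.880073 = 1.084123
x=1.960000, u=1.084123: f=0.573119 → u ← 1.084123 + 0.32·0.573119 = 1.267521
u(2.28) ≈ 1.2675

1.2675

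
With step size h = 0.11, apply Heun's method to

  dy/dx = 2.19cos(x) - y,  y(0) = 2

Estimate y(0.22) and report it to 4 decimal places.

Heun: k1 = f(x_n, y_n); k2 = f(x_n + h, y_n + h·k1); y_{n+1} = y_n + (h/2)·(k1 + k2).
x=0.000000, y=2.000000:
  k1 = f(0.000000, 2.000000) = 0.190000
  k2 = f(0.110000, 2.020900) = 0.155864
  y ← 2.000000 + (0.11/2)·(0.190000 + 0.155864) = 2.019023
x=0.110000, y=2.019023:
  k1 = f(0.110000, 2.019023) = 0.157741
  k2 = f(0.220000, 2.036374) = 0.100841
  y ← 2.019023 + (0.11/2)·(0.157741 + 0.100841) = 2.033245
y(0.22) ≈ 2.0332

2.0332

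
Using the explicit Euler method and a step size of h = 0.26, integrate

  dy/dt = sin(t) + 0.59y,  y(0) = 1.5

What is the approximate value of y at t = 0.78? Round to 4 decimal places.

Euler: y_{n+1} = y_n + h·f(t_n, y_n).
t=0.000000, y=1.500000: f=0.885000 → y ← 1.500000 + 0.26·0.885000 = 1.730100
t=0.260000, y=1.730100: f=1.277840 → y ← 1.730100 + 0.26·1.277840 = 2.062338
t=0.520000, y=2.062338: f=1.713660 → y ← 2.062338 + 0.26·1.713660 = 2.507890
y(0.78) ≈ 2.5079

2.5079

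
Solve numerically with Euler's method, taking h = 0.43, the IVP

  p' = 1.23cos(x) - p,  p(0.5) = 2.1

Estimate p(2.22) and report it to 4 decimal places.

0.3584

Euler: p_{n+1} = p_n + h·f(x_n, p_n).
x=0.500000, p=2.100000: f=-1.020573 → p ← 2.100000 + 0.43·(-1.020573) = 1.661153
x=0.930000, p=1.661153: f=-0.925818 → p ← 1.661153 + 0.43·(-0.925818) = 1.263052
x=1.360000, p=1.263052: f=-1.005688 → p ← 1.263052 + 0.43·(-1.005688) = 0.830606
x=1.790000, p=0.830606: f=-1.098072 → p ← 0.830606 + 0.43·(-1.098072) = 0.358435
p(2.22) ≈ 0.3584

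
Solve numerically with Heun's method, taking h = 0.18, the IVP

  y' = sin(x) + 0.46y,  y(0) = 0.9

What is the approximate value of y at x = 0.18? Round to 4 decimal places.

Heun: k1 = f(x_n, y_n); k2 = f(x_n + h, y_n + h·k1); y_{n+1} = y_n + (h/2)·(k1 + k2).
x=0.000000, y=0.900000:
  k1 = f(0.000000, 0.900000) = 0.414000
  k2 = f(0.180000, 0.974520) = 0.627309
  y ← 0.900000 + (0.18/2)·(0.414000 + 0.627309) = 0.993718
y(0.18) ≈ 0.9937

0.9937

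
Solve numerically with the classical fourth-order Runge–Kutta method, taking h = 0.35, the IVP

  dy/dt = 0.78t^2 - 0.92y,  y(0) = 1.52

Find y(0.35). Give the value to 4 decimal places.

RK4: k1 = f(t_n, y_n); k2 = f(t_n + h/2, y_n + (h/2)·k1); k3 = f(t_n + h/2, y_n + (h/2)·k2); k4 = f(t_n + h, y_n + h·k3); y_{n+1} = y_n + (h/6)·(k1 + 2k2 + 2k3 + k4).
t=0.000000, y=1.520000:
  k1 = f(0.000000, 1.520000) = -1.398400
  k2 = f(0.175000, 1.275280) = -1.149370
  k3 = f(0.175000, 1.318860) = -1.189464
  k4 = f(0.350000, 1.103688) = -0.919843
  y ← 1.520000 + (0.35/6)·(k1 + 2k2 + 2k3 + k4) = 1.111905
y(0.35) ≈ 1.1119

1.1119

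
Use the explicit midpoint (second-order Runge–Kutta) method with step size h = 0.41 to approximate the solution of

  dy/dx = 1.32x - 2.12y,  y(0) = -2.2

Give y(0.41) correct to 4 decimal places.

-1.0079

Midpoint: k1 = f(x_n, y_n); k2 = f(x_n + h/2, y_n + (h/2)·k1); y_{n+1} = y_n + h·k2.
x=0.000000, y=-2.200000:
  k1 = f(0.000000, -2.200000) = 4.664000
  k2 = f(0.205000, -1.243880) = 2.907626
  y ← -2.200000 + 0.41·2.907626 = -1.007874
y(0.41) ≈ -1.0079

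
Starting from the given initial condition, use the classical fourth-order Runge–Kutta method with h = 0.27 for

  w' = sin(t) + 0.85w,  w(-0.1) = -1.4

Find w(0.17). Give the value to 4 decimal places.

RK4: k1 = f(t_n, w_n); k2 = f(t_n + h/2, w_n + (h/2)·k1); k3 = f(t_n + h/2, w_n + (h/2)·k2); k4 = f(t_n + h, w_n + h·k3); w_{n+1} = w_n + (h/6)·(k1 + 2k2 + 2k3 + k4).
t=-0.100000, w=-1.400000:
  k1 = f(-0.100000, -1.400000) = -1.289833
  k2 = f(0.035000, -1.574128) = -1.303016
  k3 = f(0.035000, -1.575907) = -1.304528
  k4 = f(0.170000, -1.752223) = -1.320207
  w ← -1.400000 + (0.27/6)·(k1 + 2k2 + 2k3 + k4) = -1.752131
w(0.17) ≈ -1.7521

-1.7521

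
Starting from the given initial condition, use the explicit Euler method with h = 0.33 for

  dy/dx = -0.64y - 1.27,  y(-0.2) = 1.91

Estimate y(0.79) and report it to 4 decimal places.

Euler: y_{n+1} = y_n + h·f(x_n, y_n).
x=-0.200000, y=1.910000: f=-2.492400 → y ← 1.910000 + 0.33·(-2.492400) = 1.087508
x=0.130000, y=1.087508: f=-1.966005 → y ← 1.087508 + 0.33·(-1.966005) = 0.438726
x=0.460000, y=0.438726: f=-1.550785 → y ← 0.438726 + 0.33·(-1.550785) = -0.073033
y(0.79) ≈ -0.0730

-0.0730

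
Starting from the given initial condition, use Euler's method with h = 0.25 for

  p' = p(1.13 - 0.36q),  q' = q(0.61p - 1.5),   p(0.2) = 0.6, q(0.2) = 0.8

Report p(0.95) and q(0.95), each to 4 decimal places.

1.1126, 0.3211

Euler on (p,q): p_{n+1} = p_n + h·p', q_{n+1} = q_n + h·q'.
0.200000: (0.600000, 0.800000); f=(0.505200, -0.907200) → (0.726300, 0.573200)
0.450000: (0.726300, 0.573200); f=(0.670846, -0.605848) → (0.894011, 0.421738)
0.700000: (0.894011, 0.421738); f=(0.874499, -0.402614) → (1.112636, 0.321085)
(p(0.95), q(0.95)) ≈ (1.1126, 0.3211)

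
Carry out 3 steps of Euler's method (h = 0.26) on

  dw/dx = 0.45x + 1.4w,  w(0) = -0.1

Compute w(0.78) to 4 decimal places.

-0.1514

Euler: w_{n+1} = w_n + h·f(x_n, w_n).
x=0.000000, w=-0.100000: f=-0.140000 → w ← -0.100000 + 0.26·(-0.140000) = -0.136400
x=0.260000, w=-0.136400: f=-0.073960 → w ← -0.136400 + 0.26·(-0.073960) = -0.155630
x=0.520000, w=-0.155630: f=0.016119 → w ← -0.155630 + 0.26·0.016119 = -0.151439
w(0.78) ≈ -0.1514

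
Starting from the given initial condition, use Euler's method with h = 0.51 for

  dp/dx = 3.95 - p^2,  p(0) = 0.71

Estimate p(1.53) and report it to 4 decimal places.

2.4245

Euler: p_{n+1} = p_n + h·f(x_n, p_n).
x=0.000000, p=0.710000: f=3.445900 → p ← 0.710000 + 0.51·3.445900 = 2.467409
x=0.510000, p=2.467409: f=-2.138107 → p ← 2.467409 + 0.51·(-2.138107) = 1.376974
x=1.020000, p=1.376974: f=2.053942 → p ← 1.376974 + 0.51·2.053942 = 2.424485
p(1.53) ≈ 2.4245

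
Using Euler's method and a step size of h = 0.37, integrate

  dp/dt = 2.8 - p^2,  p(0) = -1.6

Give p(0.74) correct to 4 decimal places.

Euler: p_{n+1} = p_n + h·f(t_n, p_n).
t=0.000000, p=-1.600000: f=0.240000 → p ← -1.600000 + 0.37·0.240000 = -1.511200
t=0.370000, p=-1.511200: f=0.516275 → p ← -1.511200 + 0.37·0.516275 = -1.320178
p(0.74) ≈ -1.3202

-1.3202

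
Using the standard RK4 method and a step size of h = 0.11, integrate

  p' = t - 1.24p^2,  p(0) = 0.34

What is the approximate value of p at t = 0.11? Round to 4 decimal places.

RK4: k1 = f(t_n, p_n); k2 = f(t_n + h/2, p_n + (h/2)·k1); k3 = f(t_n + h/2, p_n + (h/2)·k2); k4 = f(t_n + h, p_n + h·k3); p_{n+1} = p_n + (h/6)·(k1 + 2k2 + 2k3 + k4).
t=0.000000, p=0.340000:
  k1 = f(0.000000, 0.340000) = -0.143344
  k2 = f(0.055000, 0.332116) = -0.081773
  k3 = f(0.055000, 0.335502) = -0.084577
  k4 = f(0.110000, 0.330697) = -0.025607
  p ← 0.340000 + (0.11/6)·(k1 + 2k2 + 2k3 + k4) = 0.330803
p(0.11) ≈ 0.3308

0.3308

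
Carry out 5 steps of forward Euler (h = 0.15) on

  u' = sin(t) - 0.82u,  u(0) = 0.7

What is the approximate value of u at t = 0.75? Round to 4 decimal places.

Euler: u_{n+1} = u_n + h·f(t_n, u_n).
t=0.000000, u=0.700000: f=-0.574000 → u ← 0.700000 + 0.15·(-0.574000) = 0.613900
t=0.150000, u=0.613900: f=-0.353960 → u ← 0.613900 + 0.15·(-0.353960) = 0.560806
t=0.300000, u=0.560806: f=-0.164341 → u ← 0.560806 + 0.15·(-0.164341) = 0.536155
t=0.450000, u=0.536155: f=-0.004681 → u ← 0.536155 + 0.15·(-0.004681) = 0.535453
t=0.600000, u=0.535453: f=0.125571 → u ← 0.535453 + 0.15·0.125571 = 0.554288
u(0.75) ≈ 0.5543

0.5543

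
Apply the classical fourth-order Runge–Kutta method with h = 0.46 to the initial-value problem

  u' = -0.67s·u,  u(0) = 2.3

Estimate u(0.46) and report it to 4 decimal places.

2.1426

RK4: k1 = f(s_n, u_n); k2 = f(s_n + h/2, u_n + (h/2)·k1); k3 = f(s_n + h/2, u_n + (h/2)·k2); k4 = f(s_n + h, u_n + h·k3); u_{n+1} = u_n + (h/6)·(k1 + 2k2 + 2k3 + k4).
s=0.000000, u=2.300000:
  k1 = f(0.000000, 2.300000) = 0.000000
  k2 = f(0.230000, 2.300000) = -0.354430
  k3 = f(0.230000, 2.218481) = -0.341868
  k4 = f(0.460000, 2.142741) = -0.660393
  u ← 2.300000 + (0.46/6)·(k1 + 2k2 + 2k3 + k4) = 2.142604
u(0.46) ≈ 2.1426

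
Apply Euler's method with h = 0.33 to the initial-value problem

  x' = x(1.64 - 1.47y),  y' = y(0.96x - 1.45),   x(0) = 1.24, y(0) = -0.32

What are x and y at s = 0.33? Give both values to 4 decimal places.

Euler on (x,y): x_{n+1} = x_n + h·x', y_{n+1} = y_n + h·y'.
0.000000: (1.240000, -0.320000); f=(2.616896, 0.083072) → (2.103576, -0.292586)
(x(0.33), y(0.33)) ≈ (2.1036, -0.2926)

2.1036, -0.2926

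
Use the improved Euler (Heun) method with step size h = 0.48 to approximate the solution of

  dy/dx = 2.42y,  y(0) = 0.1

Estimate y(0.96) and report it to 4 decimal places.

0.8044

Heun: k1 = f(x_n, y_n); k2 = f(x_n + h, y_n + h·k1); y_{n+1} = y_n + (h/2)·(k1 + k2).
x=0.000000, y=0.100000:
  k1 = f(0.000000, 0.100000) = 0.242000
  k2 = f(0.480000, 0.216160) = 0.523107
  y ← 0.100000 + (0.48/2)·(0.242000 + 0.523107) = 0.283626
x=0.480000, y=0.283626:
  k1 = f(0.480000, 0.283626) = 0.686374
  k2 = f(0.960000, 0.613085) = 1.483667
  y ← 0.283626 + (0.48/2)·(0.686374 + 1.483667) = 0.804436
y(0.96) ≈ 0.8044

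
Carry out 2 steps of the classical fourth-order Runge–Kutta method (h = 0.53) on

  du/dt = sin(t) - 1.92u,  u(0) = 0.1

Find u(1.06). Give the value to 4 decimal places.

RK4: k1 = f(t_n, u_n); k2 = f(t_n + h/2, u_n + (h/2)·k1); k3 = f(t_n + h/2, u_n + (h/2)·k2); k4 = f(t_n + h, u_n + h·k3); u_{n+1} = u_n + (h/6)·(k1 + 2k2 + 2k3 + k4).
t=0.000000, u=0.100000:
  k1 = f(0.000000, 0.100000) = -0.192000
  k2 = f(0.265000, 0.049120) = 0.167599
  k3 = f(0.265000, 0.144414) = -0.015365
  k4 = f(0.530000, 0.091857) = 0.329169
  u ← 0.100000 + (0.53/6)·(k1 + 2k2 + 2k3 + k4) = 0.139011
t=0.530000, u=0.139011:
  k1 = f(0.530000, 0.139011) = 0.238632
  k2 = f(0.795000, 0.202249) = 0.325546
  k3 = f(0.795000, 0.225281) = 0.281324
  k4 = f(1.060000, 0.288113) = 0.319178
  u ← 0.139011 + (0.53/6)·(k1 + 2k2 + 2k3 + k4) = 0.295498
u(1.06) ≈ 0.2955

0.2955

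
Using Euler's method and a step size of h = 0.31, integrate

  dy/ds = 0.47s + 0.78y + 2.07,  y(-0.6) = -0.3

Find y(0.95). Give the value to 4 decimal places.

4.1656

Euler: y_{n+1} = y_n + h·f(s_n, y_n).
s=-0.600000, y=-0.300000: f=1.554000 → y ← -0.300000 + 0.31·1.554000 = 0.181740
s=-0.290000, y=0.181740: f=2.075457 → y ← 0.181740 + 0.31·2.075457 = 0.825132
s=0.020000, y=0.825132: f=2.723003 → y ← 0.825132 + 0.31·2.723003 = 1.669263
s=0.330000, y=1.669263: f=3.527125 → y ← 1.669263 + 0.31·3.527125 = 2.762671
s=0.640000, y=2.762671: f=4.525684 → y ← 2.762671 + 0.31·4.525684 = 4.165633
y(0.95) ≈ 4.1656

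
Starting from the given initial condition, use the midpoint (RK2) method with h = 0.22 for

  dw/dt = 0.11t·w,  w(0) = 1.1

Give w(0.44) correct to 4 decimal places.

Midpoint: k1 = f(t_n, w_n); k2 = f(t_n + h/2, w_n + (h/2)·k1); w_{n+1} = w_n + h·k2.
t=0.000000, w=1.100000:
  k1 = f(0.000000, 1.100000) = 0.000000
  k2 = f(0.110000, 1.100000) = 0.013310
  w ← 1.100000 + 0.22·0.013310 = 1.102928
t=0.220000, w=1.102928:
  k1 = f(0.220000, 1.102928) = 0.026691
  k2 = f(0.330000, 1.105864) = 0.040143
  w ← 1.102928 + 0.22·0.040143 = 1.111760
w(0.44) ≈ 1.1118

1.1118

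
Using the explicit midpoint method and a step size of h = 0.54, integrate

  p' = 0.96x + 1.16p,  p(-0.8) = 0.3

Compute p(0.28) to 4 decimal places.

0.2220

Midpoint: k1 = f(x_n, p_n); k2 = f(x_n + h/2, p_n + (h/2)·k1); p_{n+1} = p_n + h·k2.
x=-0.800000, p=0.300000:
  k1 = f(-0.800000, 0.300000) = -0.420000
  k2 = f(-0.530000, 0.186600) = -0.292344
  p ← 0.300000 + 0.54·(-0.292344) = 0.142134
x=-0.260000, p=0.142134:
  k1 = f(-0.260000, 0.142134) = -0.084724
  k2 = f(0.010000, 0.119259) = 0.147940
  p ← 0.142134 + 0.54·0.147940 = 0.222022
p(0.28) ≈ 0.2220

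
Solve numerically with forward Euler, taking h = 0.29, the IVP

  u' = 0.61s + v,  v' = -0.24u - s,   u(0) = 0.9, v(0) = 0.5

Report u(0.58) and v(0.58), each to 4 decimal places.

1.2231, 0.2805

Euler on (u,v): u_{n+1} = u_n + h·u', v_{n+1} = v_n + h·v'.
0.000000: (0.900000, 0.500000); f=(0.500000, -0.216000) → (1.045000, 0.437360)
0.290000: (1.045000, 0.437360); f=(0.614260, -0.540800) → (1.223135, 0.280528)
(u(0.58), v(0.58)) ≈ (1.2231, 0.2805)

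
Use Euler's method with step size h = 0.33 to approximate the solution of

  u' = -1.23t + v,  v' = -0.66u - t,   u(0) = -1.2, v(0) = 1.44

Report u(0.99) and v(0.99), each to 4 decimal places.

Euler on (u,v): u_{n+1} = u_n + h·u', v_{n+1} = v_n + h·v'.
0.000000: (-1.200000, 1.440000); f=(1.440000, 0.792000) → (-0.724800, 1.701360)
0.330000: (-0.724800, 1.701360); f=(1.295460, 0.148368) → (-0.297298, 1.750321)
0.660000: (-0.297298, 1.750321); f=(0.938521, -0.463783) → (0.012414, 1.597273)
(u(0.99), v(0.99)) ≈ (0.0124, 1.5973)

0.0124, 1.5973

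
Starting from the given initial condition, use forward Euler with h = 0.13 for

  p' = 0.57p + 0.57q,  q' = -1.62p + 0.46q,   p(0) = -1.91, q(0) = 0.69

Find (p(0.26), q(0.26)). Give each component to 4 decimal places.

Euler on (p,q): p_{n+1} = p_n + h·p', q_{n+1} = q_n + h·q'.
0.000000: (-1.910000, 0.690000); f=(-0.695400, 3.411600) → (-2.000402, 1.133508)
0.130000: (-2.000402, 1.133508); f=(-0.494130, 3.762065) → (-2.064639, 1.622576)
(p(0.26), q(0.26)) ≈ (-2.0646, 1.6226)

-2.0646, 1.6226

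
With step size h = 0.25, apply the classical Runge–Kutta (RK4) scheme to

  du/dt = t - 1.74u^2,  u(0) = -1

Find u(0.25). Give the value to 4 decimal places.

-1.7162

RK4: k1 = f(t_n, u_n); k2 = f(t_n + h/2, u_n + (h/2)·k1); k3 = f(t_n + h/2, u_n + (h/2)·k2); k4 = f(t_n + h, u_n + h·k3); u_{n+1} = u_n + (h/6)·(k1 + 2k2 + 2k3 + k4).
t=0.000000, u=-1.000000:
  k1 = f(0.000000, -1.000000) = -1.740000
  k2 = f(0.125000, -1.217500) = -2.454213
  k3 = f(0.125000, -1.306777) = -2.846337
  k4 = f(0.250000, -1.711584) = -4.847366
  u ← -1.000000 + (0.25/6)·(k1 + 2k2 + 2k3 + k4) = -1.716186
u(0.25) ≈ -1.7162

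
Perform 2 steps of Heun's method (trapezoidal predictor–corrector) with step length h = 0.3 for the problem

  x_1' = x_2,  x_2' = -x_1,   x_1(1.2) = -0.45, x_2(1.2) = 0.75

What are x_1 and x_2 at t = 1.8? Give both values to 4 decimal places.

0.0598, 0.8744

Heun on (x_1,x_2): k1 = f(t_n, state_n); k2 = f(t_n + h, state_n + h·k1); state_{n+1} = state_n + (h/2)·(k1 + k2).
1.200000: (-0.450000, 0.750000)
  k1 = (0.750000, 0.450000)
  predictor → (-0.225000, 0.885000)
  k2 = (0.885000, 0.225000)
  → (-0.204750, 0.851250)
1.500000: (-0.204750, 0.851250)
  k1 = (0.851250, 0.204750)
  predictor → (0.050625, 0.912675)
  k2 = (0.912675, -0.050625)
  → (0.059839, 0.874369)
(x_1(1.8), x_2(1.8)) ≈ (0.0598, 0.8744)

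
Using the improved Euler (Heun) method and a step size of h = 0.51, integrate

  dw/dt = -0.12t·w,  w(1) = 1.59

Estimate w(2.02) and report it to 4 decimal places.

1.3217

Heun: k1 = f(t_n, w_n); k2 = f(t_n + h, w_n + h·k1); w_{n+1} = w_n + (h/2)·(k1 + k2).
t=1.000000, w=1.590000:
  k1 = f(1.000000, 1.590000) = -0.190800
  k2 = f(1.510000, 1.492692) = -0.270476
  w ← 1.590000 + (0.51/2)·(-0.190800 + (-0.270476)) = 1.472375
t=1.510000, w=1.472375:
  k1 = f(1.510000, 1.472375) = -0.266794
  k2 = f(2.020000, 1.336310) = -0.323921
  w ← 1.472375 + (0.51/2)·(-0.266794 + (-0.323921)) = 1.321742
w(2.02) ≈ 1.3217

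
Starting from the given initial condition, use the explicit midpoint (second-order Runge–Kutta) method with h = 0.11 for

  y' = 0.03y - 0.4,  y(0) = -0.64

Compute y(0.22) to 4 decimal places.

-0.7325

Midpoint: k1 = f(x_n, y_n); k2 = f(x_n + h/2, y_n + (h/2)·k1); y_{n+1} = y_n + h·k2.
x=0.000000, y=-0.640000:
  k1 = f(0.000000, -0.640000) = -0.419200
  k2 = f(0.055000, -0.663056) = -0.419892
  y ← -0.640000 + 0.11·(-0.419892) = -0.686188
x=0.110000, y=-0.686188:
  k1 = f(0.110000, -0.686188) = -0.420586
  k2 = f(0.165000, -0.709320) = -0.421280
  y ← -0.686188 + 0.11·(-0.421280) = -0.732529
y(0.22) ≈ -0.7325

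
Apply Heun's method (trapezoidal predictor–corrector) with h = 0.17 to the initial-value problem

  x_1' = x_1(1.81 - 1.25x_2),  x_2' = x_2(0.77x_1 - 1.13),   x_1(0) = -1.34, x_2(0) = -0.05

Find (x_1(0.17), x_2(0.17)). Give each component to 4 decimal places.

-1.8310, -0.0341

Heun on (x_1,x_2): k1 = f(t_n, state_n); k2 = f(t_n + h, state_n + h·k1); state_{n+1} = state_n + (h/2)·(k1 + k2).
0.000000: (-1.340000, -0.050000)
  k1 = (-2.509150, 0.108090)
  predictor → (-1.766556, -0.031625)
  k2 = (-3.267299, 0.078753)
  → (-1.830998, -0.034118)
(x_1(0.17), x_2(0.17)) ≈ (-1.8310, -0.0341)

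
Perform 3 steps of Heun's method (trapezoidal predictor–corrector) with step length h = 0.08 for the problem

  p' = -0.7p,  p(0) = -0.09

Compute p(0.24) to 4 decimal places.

Heun: k1 = f(x_n, p_n); k2 = f(x_n + h, p_n + h·k1); p_{n+1} = p_n + (h/2)·(k1 + k2).
x=0.000000, p=-0.090000:
  k1 = f(0.000000, -0.090000) = 0.063000
  k2 = f(0.080000, -0.084960) = 0.059472
  p ← -0.090000 + (0.08/2)·(0.063000 + 0.059472) = -0.085101
x=0.080000, p=-0.085101:
  k1 = f(0.080000, -0.085101) = 0.059571
  k2 = f(0.160000, -0.080335) = 0.056235
  p ← -0.085101 + (0.08/2)·(0.059571 + 0.056235) = -0.080469
x=0.160000, p=-0.080469:
  k1 = f(0.160000, -0.080469) = 0.056328
  k2 = f(0.240000, -0.075963) = 0.053174
  p ← -0.080469 + (0.08/2)·(0.056328 + 0.053174) = -0.076089
p(0.24) ≈ -0.0761

-0.0761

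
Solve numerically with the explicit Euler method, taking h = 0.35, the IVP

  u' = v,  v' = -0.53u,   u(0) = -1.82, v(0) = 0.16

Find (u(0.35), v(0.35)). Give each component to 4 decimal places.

Euler on (u,v): u_{n+1} = u_n + h·u', v_{n+1} = v_n + h·v'.
0.000000: (-1.820000, 0.160000); f=(0.160000, 0.964600) → (-1.764000, 0.497610)
(u(0.35), v(0.35)) ≈ (-1.7640, 0.4976)

-1.7640, 0.4976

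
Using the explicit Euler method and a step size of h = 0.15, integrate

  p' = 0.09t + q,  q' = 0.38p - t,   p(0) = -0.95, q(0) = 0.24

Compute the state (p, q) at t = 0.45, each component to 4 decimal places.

-0.8634, 0.0159

Euler on (p,q): p_{n+1} = p_n + h·p', q_{n+1} = q_n + h·q'.
0.000000: (-0.950000, 0.240000); f=(0.240000, -0.361000) → (-0.914000, 0.185850)
0.150000: (-0.914000, 0.185850); f=(0.199350, -0.497320) → (-0.884097, 0.111252)
0.300000: (-0.884097, 0.111252); f=(0.138252, -0.635957) → (-0.863360, 0.015858)
(p(0.45), q(0.45)) ≈ (-0.8634, 0.0159)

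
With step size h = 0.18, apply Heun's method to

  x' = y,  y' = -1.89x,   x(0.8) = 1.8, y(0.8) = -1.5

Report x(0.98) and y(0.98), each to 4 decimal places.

Heun on (x,y): k1 = f(t_n, state_n); k2 = f(t_n + h, state_n + h·k1); state_{n+1} = state_n + (h/2)·(k1 + k2).
0.800000: (1.800000, -1.500000)
  k1 = (-1.500000, -3.402000)
  predictor → (1.530000, -2.112360)
  k2 = (-2.112360, -2.891700)
  → (1.474888, -2.066433)
(x(0.98), y(0.98)) ≈ (1.4749, -2.0664)

1.4749, -2.0664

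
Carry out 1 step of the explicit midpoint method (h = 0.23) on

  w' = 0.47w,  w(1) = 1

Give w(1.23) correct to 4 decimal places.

1.1139

Midpoint: k1 = f(t_n, w_n); k2 = f(t_n + h/2, w_n + (h/2)·k1); w_{n+1} = w_n + h·k2.
t=1.000000, w=1.000000:
  k1 = f(1.000000, 1.000000) = 0.470000
  k2 = f(1.115000, 1.054050) = 0.495403
  w ← 1.000000 + 0.23·0.495403 = 1.113943
w(1.23) ≈ 1.1139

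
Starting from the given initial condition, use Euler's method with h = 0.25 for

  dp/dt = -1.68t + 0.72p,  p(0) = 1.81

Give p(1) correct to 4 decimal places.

2.8002

Euler: p_{n+1} = p_n + h·f(t_n, p_n).
t=0.000000, p=1.810000: f=1.303200 → p ← 1.810000 + 0.25·1.303200 = 2.135800
t=0.250000, p=2.135800: f=1.117776 → p ← 2.135800 + 0.25·1.117776 = 2.415244
t=0.500000, p=2.415244: f=0.898976 → p ← 2.415244 + 0.25·0.898976 = 2.639988
t=0.750000, p=2.639988: f=0.640791 → p ← 2.639988 + 0.25·0.640791 = 2.800186
p(1) ≈ 2.8002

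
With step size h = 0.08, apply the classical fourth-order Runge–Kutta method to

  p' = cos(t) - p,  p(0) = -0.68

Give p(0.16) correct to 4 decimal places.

RK4: k1 = f(t_n, p_n); k2 = f(t_n + h/2, p_n + (h/2)·k1); k3 = f(t_n + h/2, p_n + (h/2)·k2); k4 = f(t_n + h, p_n + h·k3); p_{n+1} = p_n + (h/6)·(k1 + 2k2 + 2k3 + k4).
t=0.000000, p=-0.680000:
  k1 = f(0.000000, -0.680000) = 1.680000
  k2 = f(0.040000, -0.612800) = 1.612000
  k3 = f(0.040000, -0.615520) = 1.614720
  k4 = f(0.080000, -0.550822) = 1.547624
  p ← -0.680000 + (0.08/6)·(k1 + 2k2 + 2k3 + k4) = -0.550919
t=0.080000, p=-0.550919:
  k1 = f(0.080000, -0.550919) = 1.547721
  k2 = f(0.120000, -0.489010) = 1.481819
  k3 = f(0.120000, -0.491646) = 1.484455
  k4 = f(0.160000, -0.432163) = 1.419390
  p ← -0.550919 + (0.08/6)·(k1 + 2k2 + 2k3 + k4) = -0.432257
p(0.16) ≈ -0.4323

-0.4323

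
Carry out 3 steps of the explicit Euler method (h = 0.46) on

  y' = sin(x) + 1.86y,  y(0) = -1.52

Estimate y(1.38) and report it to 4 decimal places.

Euler: y_{n+1} = y_n + h·f(x_n, y_n).
x=0.000000, y=-1.520000: f=-2.827200 → y ← -1.520000 + 0.46·(-2.827200) = -2.820512
x=0.460000, y=-2.820512: f=-4.802204 → y ← -2.820512 + 0.46·(-4.802204) = -5.029526
x=0.920000, y=-5.029526: f=-8.559317 → y ← -5.029526 + 0.46·(-8.559317) = -8.966812
y(1.38) ≈ -8.9668

-8.9668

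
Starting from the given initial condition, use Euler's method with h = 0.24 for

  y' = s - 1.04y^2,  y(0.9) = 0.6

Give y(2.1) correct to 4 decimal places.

Euler: y_{n+1} = y_n + h·f(s_n, y_n).
s=0.900000, y=0.600000: f=0.525600 → y ← 0.600000 + 0.24·0.525600 = 0.726144
s=1.140000, y=0.726144: f=0.591623 → y ← 0.726144 + 0.24·0.591623 = 0.868134
s=1.380000, y=0.868134: f=0.596198 → y ← 0.868134 + 0.24·0.596198 = 1.011221
s=1.620000, y=1.011221: f=0.556529 → y ← 1.011221 + 0.24·0.556529 = 1.144788
s=1.860000, y=1.144788: f=0.497039 → y ← 1.144788 + 0.24·0.497039 = 1.264077
y(2.1) ≈ 1.2641

1.2641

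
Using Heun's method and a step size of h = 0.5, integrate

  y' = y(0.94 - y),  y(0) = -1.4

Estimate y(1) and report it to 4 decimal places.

-133.2231

Heun: k1 = f(t_n, y_n); k2 = f(t_n + h, y_n + h·k1); y_{n+1} = y_n + (h/2)·(k1 + k2).
t=0.000000, y=-1.400000:
  k1 = f(0.000000, -1.400000) = -3.276000
  k2 = f(0.500000, -3.038000) = -12.085164
  y ← -1.400000 + (0.5/2)·(-3.276000 + (-12.085164)) = -5.240291
t=0.500000, y=-5.240291:
  k1 = f(0.500000, -5.240291) = -32.386523
  k2 = f(1.000000, -21.433553) = -479.544719
  y ← -5.240291 + (0.5/2)·(-32.386523 + (-479.544719)) = -133.223102
y(1) ≈ -133.2231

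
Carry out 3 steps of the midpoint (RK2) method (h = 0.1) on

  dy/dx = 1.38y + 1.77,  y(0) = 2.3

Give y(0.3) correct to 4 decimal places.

Midpoint: k1 = f(x_n, y_n); k2 = f(x_n + h/2, y_n + (h/2)·k1); y_{n+1} = y_n + h·k2.
x=0.000000, y=2.300000:
  k1 = f(0.000000, 2.300000) = 4.944000
  k2 = f(0.050000, 2.547200) = 5.285136
  y ← 2.300000 + 0.1·5.285136 = 2.828514
x=0.100000, y=2.828514:
  k1 = f(0.100000, 2.828514) = 5.673349
  k2 = f(0.150000, 3.112181) = 6.064810
  y ← 2.828514 + 0.1·6.064810 = 3.434995
x=0.200000, y=3.434995:
  k1 = f(0.200000, 3.434995) = 6.510293
  k2 = f(0.250000, 3.760509) = 6.959503
  y ← 3.434995 + 0.1·6.959503 = 4.130945
y(0.3) ≈ 4.1309

4.1309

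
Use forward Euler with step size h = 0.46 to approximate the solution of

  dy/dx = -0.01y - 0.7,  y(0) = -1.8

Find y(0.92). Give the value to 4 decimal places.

Euler: y_{n+1} = y_n + h·f(x_n, y_n).
x=0.000000, y=-1.800000: f=-0.682000 → y ← -1.800000 + 0.46·(-0.682000) = -2.113720
x=0.460000, y=-2.113720: f=-0.678863 → y ← -2.113720 + 0.46·(-0.678863) = -2.425997
y(0.92) ≈ -2.4260

-2.4260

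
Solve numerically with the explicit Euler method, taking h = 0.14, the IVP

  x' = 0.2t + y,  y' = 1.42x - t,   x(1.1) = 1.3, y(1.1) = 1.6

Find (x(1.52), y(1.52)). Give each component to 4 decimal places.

Euler on (x,y): x_{n+1} = x_n + h·x', y_{n+1} = y_n + h·y'.
1.100000: (1.300000, 1.600000); f=(1.820000, 0.746000) → (1.554800, 1.704440)
1.240000: (1.554800, 1.704440); f=(1.952440, 0.967816) → (1.828142, 1.839934)
1.380000: (1.828142, 1.839934); f=(2.115934, 1.215961) → (2.124372, 2.010169)
(x(1.52), y(1.52)) ≈ (2.1244, 2.0102)

2.1244, 2.0102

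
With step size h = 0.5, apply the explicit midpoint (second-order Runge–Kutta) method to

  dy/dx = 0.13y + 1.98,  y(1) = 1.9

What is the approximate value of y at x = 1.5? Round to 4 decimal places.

Midpoint: k1 = f(x_n, y_n); k2 = f(x_n + h/2, y_n + (h/2)·k1); y_{n+1} = y_n + h·k2.
x=1.000000, y=1.900000:
  k1 = f(1.000000, 1.900000) = 2.227000
  k2 = f(1.250000, 2.456750) = 2.299377
  y ← 1.900000 + 0.5·2.299377 = 3.049689
y(1.5) ≈ 3.0497

3.0497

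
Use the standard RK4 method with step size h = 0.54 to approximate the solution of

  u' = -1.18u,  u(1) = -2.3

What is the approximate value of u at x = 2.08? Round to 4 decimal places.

RK4: k1 = f(x_n, u_n); k2 = f(x_n + h/2, u_n + (h/2)·k1); k3 = f(x_n + h/2, u_n + (h/2)·k2); k4 = f(x_n + h, u_n + h·k3); u_{n+1} = u_n + (h/6)·(k1 + 2k2 + 2k3 + k4).
x=1.000000, u=-2.300000:
  k1 = f(1.000000, -2.300000) = 2.714000
  k2 = f(1.270000, -1.567220) = 1.849320
  k3 = f(1.270000, -1.800684) = 2.124807
  k4 = f(1.540000, -1.152604) = 1.360073
  u ← -2.300000 + (0.54/6)·(k1 + 2k2 + 2k3 + k4) = -1.217991
x=1.540000, u=-1.217991:
  k1 = f(1.540000, -1.217991) = 1.437229
  k2 = f(1.810000, -0.829939) = 0.979328
  k3 = f(1.810000, -0.953572) = 1.125215
  k4 = f(2.080000, -0.610374) = 0.720242
  u ← -1.217991 + (0.54/6)·(k1 + 2k2 + 2k3 + k4) = -0.645001
u(2.08) ≈ -0.6450

-0.6450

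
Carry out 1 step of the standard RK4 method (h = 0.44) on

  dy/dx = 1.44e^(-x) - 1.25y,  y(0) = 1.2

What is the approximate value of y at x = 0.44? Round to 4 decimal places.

1.0785

RK4: k1 = f(x_n, y_n); k2 = f(x_n + h/2, y_n + (h/2)·k1); k3 = f(x_n + h/2, y_n + (h/2)·k2); k4 = f(x_n + h, y_n + h·k3); y_{n+1} = y_n + (h/6)·(k1 + 2k2 + 2k3 + k4).
x=0.000000, y=1.200000:
  k1 = f(0.000000, 1.200000) = -0.060000
  k2 = f(0.220000, 1.186800) = -0.327873
  k3 = f(0.220000, 1.127868) = -0.254208
  k4 = f(0.440000, 1.088149) = -0.432773
  y ← 1.200000 + (0.44/6)·(k1 + 2k2 + 2k3 + k4) = 1.078491
y(0.44) ≈ 1.0785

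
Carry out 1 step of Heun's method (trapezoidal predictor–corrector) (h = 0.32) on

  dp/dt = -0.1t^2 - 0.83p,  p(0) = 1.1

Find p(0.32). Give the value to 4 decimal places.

Heun: k1 = f(t_n, p_n); k2 = f(t_n + h, p_n + h·k1); p_{n+1} = p_n + (h/2)·(k1 + k2).
t=0.000000, p=1.100000:
  k1 = f(0.000000, 1.100000) = -0.913000
  k2 = f(0.320000, 0.807840) = -0.680747
  p ← 1.100000 + (0.32/2)·(-0.913000 + (-0.680747)) = 0.845000
p(0.32) ≈ 0.8450

0.8450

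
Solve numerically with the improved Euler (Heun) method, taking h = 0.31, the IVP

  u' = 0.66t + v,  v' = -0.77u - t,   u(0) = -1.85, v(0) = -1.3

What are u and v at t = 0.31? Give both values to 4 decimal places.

-2.1528, -0.8584

Heun on (u,v): k1 = f(t_n, state_n); k2 = f(t_n + h, state_n + h·k1); state_{n+1} = state_n + (h/2)·(k1 + k2).
0.000000: (-1.850000, -1.300000)
  k1 = (-1.300000, 1.424500)
  predictor → (-2.253000, -0.858405)
  k2 = (-0.653805, 1.424810)
  → (-2.152840, -0.858357)
(u(0.31), v(0.31)) ≈ (-2.1528, -0.8584)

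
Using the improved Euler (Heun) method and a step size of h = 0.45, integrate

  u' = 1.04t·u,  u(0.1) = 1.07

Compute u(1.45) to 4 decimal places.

Heun: k1 = f(t_n, u_n); k2 = f(t_n + h, u_n + h·k1); u_{n+1} = u_n + (h/2)·(k1 + k2).
t=0.100000, u=1.070000:
  k1 = f(0.100000, 1.070000) = 0.111280
  k2 = f(0.550000, 1.120076) = 0.640683
  u ← 1.070000 + (0.45/2)·(0.111280 + 0.640683) = 1.239192
t=0.550000, u=1.239192:
  k1 = f(0.550000, 1.239192) = 0.708818
  k2 = f(1.000000, 1.558160) = 1.620486
  u ← 1.239192 + (0.45/2)·(0.708818 + 1.620486) = 1.763285
t=1.000000, u=1.763285:
  k1 = f(1.000000, 1.763285) = 1.833817
  k2 = f(1.450000, 2.588503) = 3.903462
  u ← 1.763285 + (0.45/2)·(1.833817 + 3.903462) = 3.054173
u(1.45) ≈ 3.0542

3.0542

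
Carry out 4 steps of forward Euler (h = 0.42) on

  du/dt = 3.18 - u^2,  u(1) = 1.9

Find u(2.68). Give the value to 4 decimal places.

Euler: u_{n+1} = u_n + h·f(t_n, u_n).
t=1.000000, u=1.900000: f=-0.430000 → u ← 1.900000 + 0.42·(-0.430000) = 1.719400
t=1.420000, u=1.719400: f=0.223664 → u ← 1.719400 + 0.42·0.223664 = 1.813339
t=1.840000, u=1.813339: f=-0.108197 → u ← 1.813339 + 0.42·(-0.108197) = 1.767896
t=2.260000, u=1.767896: f=0.054544 → u ← 1.767896 + 0.42·0.054544 = 1.790804
u(2.68) ≈ 1.7908

1.7908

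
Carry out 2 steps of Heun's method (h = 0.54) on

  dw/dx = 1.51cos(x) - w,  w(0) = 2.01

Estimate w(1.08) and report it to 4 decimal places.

Heun: k1 = f(x_n, w_n); k2 = f(x_n + h, w_n + h·k1); w_{n+1} = w_n + (h/2)·(k1 + k2).
x=0.000000, w=2.010000:
  k1 = f(0.000000, 2.010000) = -0.500000
  k2 = f(0.540000, 1.740000) = -0.444860
  w ← 2.010000 + (0.54/2)·(-0.500000 + (-0.444860)) = 1.754888
x=0.540000, w=1.754888:
  k1 = f(0.540000, 1.754888) = -0.459748
  k2 = f(1.080000, 1.506624) = -0.794918
  w ← 1.754888 + (0.54/2)·(-0.459748 + (-0.794918)) = 1.416128
w(1.08) ≈ 1.4161

1.4161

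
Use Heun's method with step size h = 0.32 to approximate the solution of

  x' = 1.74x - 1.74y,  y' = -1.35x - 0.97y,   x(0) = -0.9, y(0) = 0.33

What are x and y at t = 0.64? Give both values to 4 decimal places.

-3.8492, 1.5179

Heun on (x,y): k1 = f(t_n, state_n); k2 = f(t_n + h, state_n + h·k1); state_{n+1} = state_n + (h/2)·(k1 + k2).
0.000000: (-0.900000, 0.330000)
  k1 = (-2.140200, 0.894900)
  predictor → (-1.584864, 0.616368)
  k2 = (-3.830144, 1.541689)
  → (-1.855255, 0.719854)
0.320000: (-1.855255, 0.719854)
  k1 = (-4.480690, 1.806336)
  predictor → (-3.289076, 1.297882)
  k2 = (-7.981306, 3.181307)
  → (-3.849174, 1.517877)
(x(0.64), y(0.64)) ≈ (-3.8492, 1.5179)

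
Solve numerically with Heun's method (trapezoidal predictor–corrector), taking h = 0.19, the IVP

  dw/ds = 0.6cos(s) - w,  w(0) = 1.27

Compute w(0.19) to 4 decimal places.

1.1538

Heun: k1 = f(s_n, w_n); k2 = f(s_n + h, w_n + h·k1); w_{n+1} = w_n + (h/2)·(k1 + k2).
s=0.000000, w=1.270000:
  k1 = f(0.000000, 1.270000) = -0.670000
  k2 = f(0.190000, 1.142700) = -0.553497
  w ← 1.270000 + (0.19/2)·(-0.670000 + (-0.553497)) = 1.153768
w(0.19) ≈ 1.1538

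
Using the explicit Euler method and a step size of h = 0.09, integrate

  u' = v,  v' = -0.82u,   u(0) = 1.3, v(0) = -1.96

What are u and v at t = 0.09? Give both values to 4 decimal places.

1.1236, -2.0559

Euler on (u,v): u_{n+1} = u_n + h·u', v_{n+1} = v_n + h·v'.
0.000000: (1.300000, -1.960000); f=(-1.960000, -1.066000) → (1.123600, -2.055940)
(u(0.09), v(0.09)) ≈ (1.1236, -2.0559)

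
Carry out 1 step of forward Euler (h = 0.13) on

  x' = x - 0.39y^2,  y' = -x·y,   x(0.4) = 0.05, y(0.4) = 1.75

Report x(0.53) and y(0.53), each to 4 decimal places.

-0.0988, 1.7386

Euler on (x,y): x_{n+1} = x_n + h·x', y_{n+1} = y_n + h·y'.
0.400000: (0.050000, 1.750000); f=(-1.144375, -0.087500) → (-0.098769, 1.738625)
(x(0.53), y(0.53)) ≈ (-0.0988, 1.7386)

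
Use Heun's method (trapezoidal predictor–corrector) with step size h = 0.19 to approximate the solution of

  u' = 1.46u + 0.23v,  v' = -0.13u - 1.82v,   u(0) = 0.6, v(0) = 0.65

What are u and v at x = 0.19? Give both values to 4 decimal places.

0.8166, 0.4494

Heun on (u,v): k1 = f(x_n, state_n); k2 = f(x_n + h, state_n + h·k1); state_{n+1} = state_n + (h/2)·(k1 + k2).
0.000000: (0.600000, 0.650000)
  k1 = (1.025500, -1.261000)
  predictor → (0.794845, 0.410410)
  k2 = (1.254868, -0.850276)
  → (0.816635, 0.449429)
(u(0.19), v(0.19)) ≈ (0.8166, 0.4494)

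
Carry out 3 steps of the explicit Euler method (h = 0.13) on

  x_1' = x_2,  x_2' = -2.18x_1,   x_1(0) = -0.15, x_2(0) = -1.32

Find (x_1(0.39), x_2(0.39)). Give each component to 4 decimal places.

-0.6419, -1.0481

Euler on (x_1,x_2): x_1_{n+1} = x_1_n + h·x_1', x_2_{n+1} = x_2_n + h·x_2'.
0.000000: (-0.150000, -1.320000); f=(-1.320000, 0.327000) → (-0.321600, -1.277490)
0.130000: (-0.321600, -1.277490); f=(-1.277490, 0.701088) → (-0.487674, -1.186349)
0.260000: (-0.487674, -1.186349); f=(-1.186349, 1.063129) → (-0.641899, -1.048142)
(x_1(0.39), x_2(0.39)) ≈ (-0.6419, -1.0481)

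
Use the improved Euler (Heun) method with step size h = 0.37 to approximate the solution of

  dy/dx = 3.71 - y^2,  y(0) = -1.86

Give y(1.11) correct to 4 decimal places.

Heun: k1 = f(x_n, y_n); k2 = f(x_n + h, y_n + h·k1); y_{n+1} = y_n + (h/2)·(k1 + k2).
x=0.000000, y=-1.860000:
  k1 = f(0.000000, -1.860000) = 0.250400
  k2 = f(0.370000, -1.767352) = 0.586467
  y ← -1.860000 + (0.37/2)·(0.250400 + 0.586467) = -1.705180
x=0.370000, y=-1.705180:
  k1 = f(0.370000, -1.705180) = 0.802362
  k2 = f(0.740000, -1.408306) = 1.726676
  y ← -1.705180 + (0.37/2)·(0.802362 + 1.726676) = -1.237308
x=0.740000, y=-1.237308:
  k1 = f(0.740000, -1.237308) = 2.179070
  k2 = f(1.110000, -0.431052) = 3.524194
  y ← -1.237308 + (0.37/2)·(2.179070 + 3.524194) = -0.182204
y(1.11) ≈ -0.1822

-0.1822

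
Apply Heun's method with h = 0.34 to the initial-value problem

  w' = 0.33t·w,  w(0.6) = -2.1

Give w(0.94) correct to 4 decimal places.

Heun: k1 = f(t_n, w_n); k2 = f(t_n + h, w_n + h·k1); w_{n+1} = w_n + (h/2)·(k1 + k2).
t=0.600000, w=-2.100000:
  k1 = f(0.600000, -2.100000) = -0.415800
  k2 = f(0.940000, -2.241372) = -0.695274
  w ← -2.100000 + (0.34/2)·(-0.415800 + (-0.695274)) = -2.288883
w(0.94) ≈ -2.2889

-2.2889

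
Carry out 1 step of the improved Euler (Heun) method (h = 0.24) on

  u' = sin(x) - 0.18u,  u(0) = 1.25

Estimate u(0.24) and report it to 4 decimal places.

1.2257

Heun: k1 = f(x_n, u_n); k2 = f(x_n + h, u_n + h·k1); u_{n+1} = u_n + (h/2)·(k1 + k2).
x=0.000000, u=1.250000:
  k1 = f(0.000000, 1.250000) = -0.225000
  k2 = f(0.240000, 1.196000) = 0.022423
  u ← 1.250000 + (0.24/2)·(-0.225000 + 0.022423) = 1.225691
u(0.24) ≈ 1.2257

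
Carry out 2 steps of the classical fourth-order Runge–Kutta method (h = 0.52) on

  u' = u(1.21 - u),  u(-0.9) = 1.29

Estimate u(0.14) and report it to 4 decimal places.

RK4: k1 = f(x_n, u_n); k2 = f(x_n + h/2, u_n + (h/2)·k1); k3 = f(x_n + h/2, u_n + (h/2)·k2); k4 = f(x_n + h, u_n + h·k3); u_{n+1} = u_n + (h/6)·(k1 + 2k2 + 2k3 + k4).
x=-0.900000, u=1.290000:
  k1 = f(-0.900000, 1.290000) = -0.103200
  k2 = f(-0.640000, 1.263168) = -0.067160
  k3 = f(-0.640000, 1.272538) = -0.079582
  k4 = f(-0.380000, 1.248617) = -0.048218
  u ← 1.290000 + (0.52/6)·(k1 + 2k2 + 2k3 + k4) = 1.251442
x=-0.380000, u=1.251442:
  k1 = f(-0.380000, 1.251442) = -0.051862
  k2 = f(-0.120000, 1.237958) = -0.034610
  k3 = f(-0.120000, 1.242443) = -0.040309
  k4 = f(0.140000, 1.230481) = -0.025202
  u ← 1.251442 + (0.52/6)·(k1 + 2k2 + 2k3 + k4) = 1.231777
u(0.14) ≈ 1.2318

1.2318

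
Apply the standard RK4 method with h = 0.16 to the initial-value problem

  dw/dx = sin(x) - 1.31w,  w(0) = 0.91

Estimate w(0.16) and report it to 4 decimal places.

0.7499

RK4: k1 = f(x_n, w_n); k2 = f(x_n + h/2, w_n + (h/2)·k1); k3 = f(x_n + h/2, w_n + (h/2)·k2); k4 = f(x_n + h, w_n + h·k3); w_{n+1} = w_n + (h/6)·(k1 + 2k2 + 2k3 + k4).
x=0.000000, w=0.910000:
  k1 = f(0.000000, 0.910000) = -1.192100
  k2 = f(0.080000, 0.814632) = -0.987253
  k3 = f(0.080000, 0.831020) = -1.008721
  k4 = f(0.160000, 0.748605) = -0.821354
  w ← 0.910000 + (0.16/6)·(k1 + 2k2 + 2k3 + k4) = 0.749856
w(0.16) ≈ 0.7499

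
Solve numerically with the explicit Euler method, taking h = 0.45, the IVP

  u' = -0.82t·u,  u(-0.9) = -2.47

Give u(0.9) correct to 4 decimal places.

Euler: u_{n+1} = u_n + h·f(t_n, u_n).
t=-0.900000, u=-2.470000: f=-1.822860 → u ← -2.470000 + 0.45·(-1.822860) = -3.290287
t=-0.450000, u=-3.290287: f=-1.214116 → u ← -3.290287 + 0.45·(-1.214116) = -3.836639
t=0.000000, u=-3.836639: f=0.000000 → u ← -3.836639 + 0.45·0.000000 = -3.836639
t=0.450000, u=-3.836639: f=1.415720 → u ← -3.836639 + 0.45·1.415720 = -3.199565
u(0.9) ≈ -3.1996

-3.1996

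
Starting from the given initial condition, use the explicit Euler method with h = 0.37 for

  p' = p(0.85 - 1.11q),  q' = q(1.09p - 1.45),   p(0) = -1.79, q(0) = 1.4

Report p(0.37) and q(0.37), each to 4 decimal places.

Euler on (p,q): p_{n+1} = p_n + h·p', q_{n+1} = q_n + h·q'.
0.000000: (-1.790000, 1.400000); f=(1.260160, -4.761540) → (-1.323741, -0.361770)
(p(0.37), q(0.37)) ≈ (-1.3237, -0.3618)

-1.3237, -0.3618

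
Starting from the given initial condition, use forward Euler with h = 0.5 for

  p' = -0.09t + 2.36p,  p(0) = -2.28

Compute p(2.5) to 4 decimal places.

Euler: p_{n+1} = p_n + h·f(t_n, p_n).
t=0.000000, p=-2.280000: f=-5.380800 → p ← -2.280000 + 0.5·(-5.380800) = -4.970400
t=0.500000, p=-4.970400: f=-11.775144 → p ← -4.970400 + 0.5·(-11.775144) = -10.857972
t=1.000000, p=-10.857972: f=-25.714814 → p ← -10.857972 + 0.5·(-25.714814) = -23.715379
t=1.500000, p=-23.715379: f=-56.103294 → p ← -23.715379 + 0.5·(-56.103294) = -51.767026
t=2.000000, p=-51.767026: f=-122.350182 → p ← -51.767026 + 0.5·(-122.350182) = -112.942117
p(2.5) ≈ -112.9421

-112.9421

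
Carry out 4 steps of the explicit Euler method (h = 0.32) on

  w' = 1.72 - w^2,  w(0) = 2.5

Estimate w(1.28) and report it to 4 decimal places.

Euler: w_{n+1} = w_n + h·f(x_n, w_n).
x=0.000000, w=2.500000: f=-4.530000 → w ← 2.500000 + 0.32·(-4.530000) = 1.050400
x=0.320000, w=1.050400: f=0.616660 → w ← 1.050400 + 0.32·0.616660 = 1.247731
x=0.640000, w=1.247731: f=0.163167 → w ← 1.247731 + 0.32·0.163167 = 1.299945
x=0.960000, w=1.299945: f=0.030144 → w ← 1.299945 + 0.32·0.030144 = 1.309591
w(1.28) ≈ 1.3096

1.3096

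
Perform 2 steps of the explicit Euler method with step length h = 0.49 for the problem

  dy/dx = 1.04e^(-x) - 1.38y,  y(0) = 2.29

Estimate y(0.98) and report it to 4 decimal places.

0.7173

Euler: y_{n+1} = y_n + h·f(x_n, y_n).
x=0.000000, y=2.290000: f=-2.120200 → y ← 2.290000 + 0.49·(-2.120200) = 1.251102
x=0.490000, y=1.251102: f=-1.089389 → y ← 1.251102 + 0.49·(-1.089389) = 0.717301
y(0.98) ≈ 0.7173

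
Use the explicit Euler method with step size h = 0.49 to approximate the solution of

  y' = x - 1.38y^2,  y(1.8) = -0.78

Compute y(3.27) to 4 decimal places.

1.7319

Euler: y_{n+1} = y_n + h·f(x_n, y_n).
x=1.800000, y=-0.780000: f=0.960408 → y ← -0.780000 + 0.49·0.960408 = -0.309400
x=2.290000, y=-0.309400: f=2.157895 → y ← -0.309400 + 0.49·2.157895 = 0.747968
x=2.780000, y=0.747968: f=2.007950 → y ← 0.747968 + 0.49·2.007950 = 1.731864
y(3.27) ≈ 1.7319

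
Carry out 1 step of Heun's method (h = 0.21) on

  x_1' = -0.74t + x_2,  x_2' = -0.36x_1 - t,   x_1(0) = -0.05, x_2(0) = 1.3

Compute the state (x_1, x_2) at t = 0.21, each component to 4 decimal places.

Heun on (x_1,x_2): k1 = f(t_n, state_n); k2 = f(t_n + h, state_n + h·k1); state_{n+1} = state_n + (h/2)·(k1 + k2).
0.000000: (-0.050000, 1.300000)
  k1 = (1.300000, 0.018000)
  predictor → (0.223000, 1.303780)
  k2 = (1.148380, -0.290280)
  → (0.207080, 1.271411)
(x_1(0.21), x_2(0.21)) ≈ (0.2071, 1.2714)

0.2071, 1.2714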